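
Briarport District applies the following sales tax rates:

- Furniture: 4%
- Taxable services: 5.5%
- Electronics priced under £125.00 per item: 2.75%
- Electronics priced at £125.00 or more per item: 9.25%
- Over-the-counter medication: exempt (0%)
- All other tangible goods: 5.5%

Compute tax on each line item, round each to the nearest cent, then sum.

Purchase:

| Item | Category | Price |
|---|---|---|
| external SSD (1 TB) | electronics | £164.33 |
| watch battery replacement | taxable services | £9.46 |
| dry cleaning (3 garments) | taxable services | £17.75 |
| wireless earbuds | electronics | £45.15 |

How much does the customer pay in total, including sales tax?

External SSD (1 TB) £164.33: electronics, £125.00 or more → 9.25% → £15.20
Watch battery replacement £9.46: taxable services → 5.5% → £0.52
Dry cleaning (3 garments) £17.75: taxable services → 5.5% → £0.98
Wireless earbuds £45.15: electronics, under £125.00 → 2.75% → £1.24
Subtotal = £236.69; tax = £17.94; total due = £254.63

£254.63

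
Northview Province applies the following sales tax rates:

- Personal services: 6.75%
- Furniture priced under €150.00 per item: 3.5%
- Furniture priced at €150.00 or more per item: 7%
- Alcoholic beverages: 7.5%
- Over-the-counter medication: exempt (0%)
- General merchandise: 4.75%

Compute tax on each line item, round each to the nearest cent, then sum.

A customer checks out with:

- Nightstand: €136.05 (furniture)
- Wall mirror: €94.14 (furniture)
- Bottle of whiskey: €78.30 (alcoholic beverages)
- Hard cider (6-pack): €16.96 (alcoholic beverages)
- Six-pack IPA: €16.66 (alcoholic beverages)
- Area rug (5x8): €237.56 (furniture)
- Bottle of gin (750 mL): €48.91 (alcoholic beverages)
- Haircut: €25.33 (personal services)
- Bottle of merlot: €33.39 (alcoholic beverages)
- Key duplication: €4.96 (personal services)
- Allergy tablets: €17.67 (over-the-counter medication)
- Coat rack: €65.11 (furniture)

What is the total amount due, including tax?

€818.60

Nightstand €136.05: furniture, under €150.00 → 3.5% → €4.76
Wall mirror €94.14: furniture, under €150.00 → 3.5% → €3.29
Bottle of whiskey €78.30: alcoholic beverages → 7.5% → €5.87
Hard cider (6-pack) €16.96: alcoholic beverages → 7.5% → €1.27
Six-pack IPA €16.66: alcoholic beverages → 7.5% → €1.25
Area rug (5x8) €237.56: furniture, €150.00 or more → 7% → €16.63
Bottle of gin (750 mL) €48.91: alcoholic beverages → 7.5% → €3.67
Haircut €25.33: personal services → 6.75% → €1.71
Bottle of merlot €33.39: alcoholic beverages → 7.5% → €2.50
Key duplication €4.96: personal services → 6.75% → €0.33
Allergy tablets €17.67: over-the-counter medication → 0% → €0.00
Coat rack €65.11: furniture, under €150.00 → 3.5% → €2.28
Subtotal = €775.04; tax = €43.56; total due = €818.60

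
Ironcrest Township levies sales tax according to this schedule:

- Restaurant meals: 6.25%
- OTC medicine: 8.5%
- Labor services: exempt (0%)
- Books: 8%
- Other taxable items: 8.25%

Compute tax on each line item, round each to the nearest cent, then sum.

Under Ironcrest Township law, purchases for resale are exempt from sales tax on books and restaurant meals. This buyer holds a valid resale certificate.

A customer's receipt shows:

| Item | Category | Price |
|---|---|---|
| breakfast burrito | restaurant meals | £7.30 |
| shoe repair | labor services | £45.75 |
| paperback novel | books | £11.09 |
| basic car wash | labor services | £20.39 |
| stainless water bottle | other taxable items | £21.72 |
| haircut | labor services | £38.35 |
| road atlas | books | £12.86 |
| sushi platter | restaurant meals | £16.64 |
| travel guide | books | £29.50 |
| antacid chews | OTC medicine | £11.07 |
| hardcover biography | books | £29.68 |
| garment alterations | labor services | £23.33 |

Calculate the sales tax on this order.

£2.73

Breakfast burrito £7.30: restaurant meals, buyer-exempt → 0% → £0.00
Shoe repair £45.75: labor services → 0% → £0.00
Paperback novel £11.09: books, buyer-exempt → 0% → £0.00
Basic car wash £20.39: labor services → 0% → £0.00
Stainless water bottle £21.72: other taxable items → 8.25% → £1.79
Haircut £38.35: labor services → 0% → £0.00
Road atlas £12.86: books, buyer-exempt → 0% → £0.00
Sushi platter £16.64: restaurant meals, buyer-exempt → 0% → £0.00
Travel guide £29.50: books, buyer-exempt → 0% → £0.00
Antacid chews £11.07: OTC medicine → 8.5% → £0.94
Hardcover biography £29.68: books, buyer-exempt → 0% → £0.00
Garment alterations £23.33: labor services → 0% → £0.00
Total tax = £1.79 + £0.94 = £2.73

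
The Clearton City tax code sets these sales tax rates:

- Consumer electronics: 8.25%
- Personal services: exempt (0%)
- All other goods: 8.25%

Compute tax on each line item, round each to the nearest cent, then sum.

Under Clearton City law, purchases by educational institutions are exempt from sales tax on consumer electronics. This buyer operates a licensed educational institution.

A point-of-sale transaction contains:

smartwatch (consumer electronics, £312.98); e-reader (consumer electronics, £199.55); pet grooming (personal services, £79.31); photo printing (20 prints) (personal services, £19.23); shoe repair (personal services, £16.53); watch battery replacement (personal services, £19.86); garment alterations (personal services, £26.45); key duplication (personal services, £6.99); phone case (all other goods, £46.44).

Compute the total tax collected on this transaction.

Smartwatch £312.98: consumer electronics, buyer-exempt → 0% → £0.00
E-reader £199.55: consumer electronics, buyer-exempt → 0% → £0.00
Pet grooming £79.31: personal services → 0% → £0.00
Photo printing (20 prints) £19.23: personal services → 0% → £0.00
Shoe repair £16.53: personal services → 0% → £0.00
Watch battery replacement £19.86: personal services → 0% → £0.00
Garment alterations £26.45: personal services → 0% → £0.00
Key duplication £6.99: personal services → 0% → £0.00
Phone case £46.44: all other goods → 8.25% → £3.83
Total tax = £3.83

£3.83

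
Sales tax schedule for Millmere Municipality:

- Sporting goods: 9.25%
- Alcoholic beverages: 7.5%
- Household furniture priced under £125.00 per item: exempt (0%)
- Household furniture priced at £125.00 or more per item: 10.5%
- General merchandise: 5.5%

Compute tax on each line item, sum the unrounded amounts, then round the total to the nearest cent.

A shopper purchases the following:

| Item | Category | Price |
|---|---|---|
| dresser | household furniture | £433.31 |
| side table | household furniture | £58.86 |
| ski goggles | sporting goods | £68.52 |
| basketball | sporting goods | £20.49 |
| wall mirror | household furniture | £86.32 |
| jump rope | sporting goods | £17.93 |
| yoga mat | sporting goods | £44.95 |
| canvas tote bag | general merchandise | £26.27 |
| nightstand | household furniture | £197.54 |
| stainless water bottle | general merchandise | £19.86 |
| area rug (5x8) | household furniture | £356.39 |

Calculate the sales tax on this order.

£120.25

Dresser £433.31: household furniture, £125.00 or more → 10.5% → £45.49755
Side table £58.86: household furniture, under £125.00 → 0% → £0.00
Ski goggles £68.52: sporting goods → 9.25% → £6.3381
Basketball £20.49: sporting goods → 9.25% → £1.895325
Wall mirror £86.32: household furniture, under £125.00 → 0% → £0.00
Jump rope £17.93: sporting goods → 9.25% → £1.658525
Yoga mat £44.95: sporting goods → 9.25% → £4.157875
Canvas tote bag £26.27: general merchandise → 5.5% → £1.44485
Nightstand £197.54: household furniture, £125.00 or more → 10.5% → £20.7417
Stainless water bottle £19.86: general merchandise → 5.5% → £1.0923
Area rug (5x8) £356.39: household furniture, £125.00 or more → 10.5% → £37.42095
Unrounded tax sum = £120.247175 → £120.25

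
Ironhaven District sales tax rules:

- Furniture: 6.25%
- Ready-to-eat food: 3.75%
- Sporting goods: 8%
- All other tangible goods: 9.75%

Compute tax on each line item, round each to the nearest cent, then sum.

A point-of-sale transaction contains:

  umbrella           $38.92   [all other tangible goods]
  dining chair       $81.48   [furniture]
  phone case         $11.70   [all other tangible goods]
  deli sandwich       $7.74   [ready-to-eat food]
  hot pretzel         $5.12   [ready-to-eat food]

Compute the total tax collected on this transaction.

$10.50

Umbrella $38.92: all other tangible goods → 9.75% → $3.79
Dining chair $81.48: furniture → 6.25% → $5.09
Phone case $11.70: all other tangible goods → 9.75% → $1.14
Deli sandwich $7.74: ready-to-eat food → 3.75% → $0.29
Hot pretzel $5.12: ready-to-eat food → 3.75% → $0.19
Total tax = $3.79 + $5.09 + $1.14 + $0.29 + $0.19 = $10.50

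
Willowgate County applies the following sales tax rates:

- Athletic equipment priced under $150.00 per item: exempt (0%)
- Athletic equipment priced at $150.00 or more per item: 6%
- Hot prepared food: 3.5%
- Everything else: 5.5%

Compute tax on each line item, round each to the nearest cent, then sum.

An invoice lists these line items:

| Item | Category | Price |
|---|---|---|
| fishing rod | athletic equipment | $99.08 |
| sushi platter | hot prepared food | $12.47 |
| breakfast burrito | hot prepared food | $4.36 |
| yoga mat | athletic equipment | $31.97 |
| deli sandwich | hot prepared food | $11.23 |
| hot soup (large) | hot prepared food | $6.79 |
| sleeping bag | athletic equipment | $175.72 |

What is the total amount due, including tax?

Fishing rod $99.08: athletic equipment, under $150.00 → 0% → $0.00
Sushi platter $12.47: hot prepared food → 3.5% → $0.44
Breakfast burrito $4.36: hot prepared food → 3.5% → $0.15
Yoga mat $31.97: athletic equipment, under $150.00 → 0% → $0.00
Deli sandwich $11.23: hot prepared food → 3.5% → $0.39
Hot soup (large) $6.79: hot prepared food → 3.5% → $0.24
Sleeping bag $175.72: athletic equipment, $150.00 or more → 6% → $10.54
Subtotal = $341.62; tax = $11.76; total due = $353.38

$353.38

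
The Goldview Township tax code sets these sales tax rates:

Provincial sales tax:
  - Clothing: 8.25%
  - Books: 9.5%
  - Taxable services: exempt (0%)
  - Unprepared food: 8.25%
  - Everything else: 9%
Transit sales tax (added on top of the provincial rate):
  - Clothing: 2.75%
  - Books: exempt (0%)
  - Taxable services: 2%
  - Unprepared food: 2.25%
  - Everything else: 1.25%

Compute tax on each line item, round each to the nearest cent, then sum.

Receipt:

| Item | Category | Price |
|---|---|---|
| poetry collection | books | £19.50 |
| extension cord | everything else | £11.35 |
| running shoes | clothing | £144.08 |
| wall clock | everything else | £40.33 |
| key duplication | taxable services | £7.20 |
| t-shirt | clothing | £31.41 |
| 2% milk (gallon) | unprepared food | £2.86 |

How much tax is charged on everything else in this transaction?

£5.29

Extension cord £11.35: everything else → 9% + 1.25% transit = 10.25% → £1.16
Wall clock £40.33: everything else → 9% + 1.25% transit = 10.25% → £4.13
Tax on everything else = £1.16 + £4.13 = £5.29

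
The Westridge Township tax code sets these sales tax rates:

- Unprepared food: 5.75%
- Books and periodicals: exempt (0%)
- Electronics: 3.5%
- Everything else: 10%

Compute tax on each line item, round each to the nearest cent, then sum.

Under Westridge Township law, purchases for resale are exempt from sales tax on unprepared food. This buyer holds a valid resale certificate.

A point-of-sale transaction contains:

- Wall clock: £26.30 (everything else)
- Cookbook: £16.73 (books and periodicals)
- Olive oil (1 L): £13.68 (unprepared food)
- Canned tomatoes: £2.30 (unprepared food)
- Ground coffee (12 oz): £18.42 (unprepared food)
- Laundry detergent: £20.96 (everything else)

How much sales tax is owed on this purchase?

Wall clock £26.30: everything else → 10% → £2.63
Cookbook £16.73: books and periodicals → 0% → £0.00
Olive oil (1 L) £13.68: unprepared food, buyer-exempt → 0% → £0.00
Canned tomatoes £2.30: unprepared food, buyer-exempt → 0% → £0.00
Ground coffee (12 oz) £18.42: unprepared food, buyer-exempt → 0% → £0.00
Laundry detergent £20.96: everything else → 10% → £2.10
Total tax = £2.63 + £2.10 = £4.73

£4.73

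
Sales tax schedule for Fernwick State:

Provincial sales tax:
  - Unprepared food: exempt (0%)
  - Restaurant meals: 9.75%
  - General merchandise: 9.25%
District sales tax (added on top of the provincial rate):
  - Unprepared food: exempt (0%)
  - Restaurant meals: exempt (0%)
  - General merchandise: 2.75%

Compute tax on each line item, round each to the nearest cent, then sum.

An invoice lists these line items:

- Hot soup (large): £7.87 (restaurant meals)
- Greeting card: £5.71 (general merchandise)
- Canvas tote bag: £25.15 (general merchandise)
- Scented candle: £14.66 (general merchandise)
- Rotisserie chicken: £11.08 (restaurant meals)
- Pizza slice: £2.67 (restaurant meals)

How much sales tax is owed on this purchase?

Hot soup (large) £7.87: restaurant meals → 9.75% + 0% district = 9.75% → £0.77
Greeting card £5.71: general merchandise → 9.25% + 2.75% district = 12% → £0.69
Canvas tote bag £25.15: general merchandise → 9.25% + 2.75% district = 12% → £3.02
Scented candle £14.66: general merchandise → 9.25% + 2.75% district = 12% → £1.76
Rotisserie chicken £11.08: restaurant meals → 9.75% + 0% district = 9.75% → £1.08
Pizza slice £2.67: restaurant meals → 9.75% + 0% district = 9.75% → £0.26
Total tax = £0.77 + £0.69 + £3.02 + £1.76 + £1.08 + £0.26 = £7.58

£7.58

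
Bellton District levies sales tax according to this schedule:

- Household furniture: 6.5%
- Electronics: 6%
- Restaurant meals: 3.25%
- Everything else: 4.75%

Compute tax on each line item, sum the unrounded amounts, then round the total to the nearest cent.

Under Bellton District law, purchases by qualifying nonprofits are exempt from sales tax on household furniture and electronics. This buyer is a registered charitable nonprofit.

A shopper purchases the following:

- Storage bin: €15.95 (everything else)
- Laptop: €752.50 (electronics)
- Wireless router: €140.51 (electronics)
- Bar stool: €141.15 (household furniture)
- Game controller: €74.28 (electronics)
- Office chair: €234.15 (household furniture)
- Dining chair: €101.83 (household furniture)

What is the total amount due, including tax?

€1461.13

Storage bin €15.95: everything else → 4.75% → €0.757625
Laptop €752.50: electronics, buyer-exempt → 0% → €0.00
Wireless router €140.51: electronics, buyer-exempt → 0% → €0.00
Bar stool €141.15: household furniture, buyer-exempt → 0% → €0.00
Game controller €74.28: electronics, buyer-exempt → 0% → €0.00
Office chair €234.15: household furniture, buyer-exempt → 0% → €0.00
Dining chair €101.83: household furniture, buyer-exempt → 0% → €0.00
Subtotal = €1460.37; unrounded tax = €0.757625 → €0.76; total due = €1461.13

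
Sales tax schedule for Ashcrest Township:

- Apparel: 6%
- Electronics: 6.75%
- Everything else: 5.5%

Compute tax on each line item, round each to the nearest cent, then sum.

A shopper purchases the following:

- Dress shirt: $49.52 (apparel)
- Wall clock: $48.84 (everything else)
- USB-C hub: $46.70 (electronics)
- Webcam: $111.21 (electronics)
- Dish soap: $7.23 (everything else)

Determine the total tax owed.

$16.72

Dress shirt $49.52: apparel → 6% → $2.97
Wall clock $48.84: everything else → 5.5% → $2.69
USB-C hub $46.70: electronics → 6.75% → $3.15
Webcam $111.21: electronics → 6.75% → $7.51
Dish soap $7.23: everything else → 5.5% → $0.40
Total tax = $2.97 + $2.69 + $3.15 + $7.51 + $0.40 = $16.72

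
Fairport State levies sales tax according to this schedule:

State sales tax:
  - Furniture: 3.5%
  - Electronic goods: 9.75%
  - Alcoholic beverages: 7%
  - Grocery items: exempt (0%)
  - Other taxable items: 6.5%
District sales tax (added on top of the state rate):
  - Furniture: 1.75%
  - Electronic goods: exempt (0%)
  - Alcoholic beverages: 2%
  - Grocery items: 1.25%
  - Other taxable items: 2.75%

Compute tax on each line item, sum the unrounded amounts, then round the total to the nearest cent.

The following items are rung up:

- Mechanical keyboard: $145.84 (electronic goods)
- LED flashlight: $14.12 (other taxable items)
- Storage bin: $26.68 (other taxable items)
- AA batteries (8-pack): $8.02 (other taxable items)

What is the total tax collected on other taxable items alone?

$4.52

LED flashlight $14.12: other taxable items → 6.5% + 2.75% district = 9.25% → $1.3061
Storage bin $26.68: other taxable items → 6.5% + 2.75% district = 9.25% → $2.4679
AA batteries (8-pack) $8.02: other taxable items → 6.5% + 2.75% district = 9.25% → $0.74185
Tax on other taxable items: unrounded sum = $4.51585 → $4.52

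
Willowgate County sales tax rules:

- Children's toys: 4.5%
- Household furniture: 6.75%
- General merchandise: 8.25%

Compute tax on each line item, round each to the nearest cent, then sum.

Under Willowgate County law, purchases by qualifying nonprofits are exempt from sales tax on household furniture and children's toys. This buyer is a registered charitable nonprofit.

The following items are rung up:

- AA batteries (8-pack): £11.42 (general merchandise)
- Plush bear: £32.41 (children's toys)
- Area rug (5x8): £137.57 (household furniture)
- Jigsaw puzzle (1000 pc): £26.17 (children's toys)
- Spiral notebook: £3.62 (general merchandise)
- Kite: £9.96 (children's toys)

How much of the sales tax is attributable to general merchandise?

£1.24

AA batteries (8-pack) £11.42: general merchandise → 8.25% → £0.94
Spiral notebook £3.62: general merchandise → 8.25% → £0.30
Tax on general merchandise = £0.94 + £0.30 = £1.24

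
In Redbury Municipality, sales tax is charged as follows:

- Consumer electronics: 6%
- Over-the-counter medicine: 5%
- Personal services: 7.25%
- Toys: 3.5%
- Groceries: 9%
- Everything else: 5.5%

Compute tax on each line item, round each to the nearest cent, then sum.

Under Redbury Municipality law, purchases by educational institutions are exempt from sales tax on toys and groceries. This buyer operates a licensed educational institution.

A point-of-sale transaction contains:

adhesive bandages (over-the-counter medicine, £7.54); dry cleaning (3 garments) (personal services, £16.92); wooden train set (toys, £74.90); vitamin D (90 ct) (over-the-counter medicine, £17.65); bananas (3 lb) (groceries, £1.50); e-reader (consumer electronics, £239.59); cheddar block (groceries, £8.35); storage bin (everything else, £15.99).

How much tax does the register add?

Adhesive bandages £7.54: over-the-counter medicine → 5% → £0.38
Dry cleaning (3 garments) £16.92: personal services → 7.25% → £1.23
Wooden train set £74.90: toys, buyer-exempt → 0% → £0.00
Vitamin D (90 ct) £17.65: over-the-counter medicine → 5% → £0.88
Bananas (3 lb) £1.50: groceries, buyer-exempt → 0% → £0.00
E-reader £239.59: consumer electronics → 6% → £14.38
Cheddar block £8.35: groceries, buyer-exempt → 0% → £0.00
Storage bin £15.99: everything else → 5.5% → £0.88
Total tax = £0.38 + £1.23 + £0.88 + £14.38 + £0.88 = £17.75

£17.75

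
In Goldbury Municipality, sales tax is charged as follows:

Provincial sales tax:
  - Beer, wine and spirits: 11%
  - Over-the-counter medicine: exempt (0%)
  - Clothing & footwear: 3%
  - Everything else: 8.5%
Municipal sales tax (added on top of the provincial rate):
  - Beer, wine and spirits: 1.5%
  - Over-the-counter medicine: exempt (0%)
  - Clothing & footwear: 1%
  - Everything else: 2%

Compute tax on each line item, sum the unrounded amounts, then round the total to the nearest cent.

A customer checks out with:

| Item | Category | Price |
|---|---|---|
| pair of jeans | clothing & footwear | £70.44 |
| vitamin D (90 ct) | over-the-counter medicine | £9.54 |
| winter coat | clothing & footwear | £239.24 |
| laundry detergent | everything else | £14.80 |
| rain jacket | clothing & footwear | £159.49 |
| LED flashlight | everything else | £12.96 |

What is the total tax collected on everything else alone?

Laundry detergent £14.80: everything else → 8.5% + 2% municipal = 10.5% → £1.554
LED flashlight £12.96: everything else → 8.5% + 2% municipal = 10.5% → £1.3608
Tax on everything else: unrounded sum = £2.9148 → £2.91

£2.91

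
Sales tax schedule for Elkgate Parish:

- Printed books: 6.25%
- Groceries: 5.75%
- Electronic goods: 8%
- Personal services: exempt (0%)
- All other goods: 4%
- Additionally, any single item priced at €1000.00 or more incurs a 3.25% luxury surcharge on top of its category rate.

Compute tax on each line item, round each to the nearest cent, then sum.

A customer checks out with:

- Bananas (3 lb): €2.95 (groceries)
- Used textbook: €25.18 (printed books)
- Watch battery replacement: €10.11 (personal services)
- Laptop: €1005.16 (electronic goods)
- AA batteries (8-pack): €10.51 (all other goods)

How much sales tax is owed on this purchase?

Bananas (3 lb) €2.95: groceries → 5.75% → €0.17
Used textbook €25.18: printed books → 6.25% → €1.57
Watch battery replacement €10.11: personal services → 0% → €0.00
Laptop €1005.16: electronic goods → 8% + 3.25% surcharge = 11.25% → €113.08
AA batteries (8-pack) €10.51: all other goods → 4% → €0.42
Total tax = €0.17 + €1.57 + €113.08 + €0.42 = €115.24

€115.24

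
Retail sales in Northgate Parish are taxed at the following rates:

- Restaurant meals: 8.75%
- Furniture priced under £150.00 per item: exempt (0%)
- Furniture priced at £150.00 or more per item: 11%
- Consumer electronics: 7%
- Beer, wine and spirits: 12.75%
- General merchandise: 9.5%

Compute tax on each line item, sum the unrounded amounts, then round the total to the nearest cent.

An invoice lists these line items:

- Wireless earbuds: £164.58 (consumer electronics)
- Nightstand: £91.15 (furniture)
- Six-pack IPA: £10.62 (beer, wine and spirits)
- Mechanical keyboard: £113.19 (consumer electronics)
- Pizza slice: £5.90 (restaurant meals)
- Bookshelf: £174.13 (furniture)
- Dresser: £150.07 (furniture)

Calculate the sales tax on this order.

£56.98

Wireless earbuds £164.58: consumer electronics → 7% → £11.5206
Nightstand £91.15: furniture, under £150.00 → 0% → £0.00
Six-pack IPA £10.62: beer, wine and spirits → 12.75% → £1.35405
Mechanical keyboard £113.19: consumer electronics → 7% → £7.9233
Pizza slice £5.90: restaurant meals → 8.75% → £0.51625
Bookshelf £174.13: furniture, £150.00 or more → 11% → £19.1543
Dresser £150.07: furniture, £150.00 or more → 11% → £16.5077
Unrounded tax sum = £56.9762 → £56.98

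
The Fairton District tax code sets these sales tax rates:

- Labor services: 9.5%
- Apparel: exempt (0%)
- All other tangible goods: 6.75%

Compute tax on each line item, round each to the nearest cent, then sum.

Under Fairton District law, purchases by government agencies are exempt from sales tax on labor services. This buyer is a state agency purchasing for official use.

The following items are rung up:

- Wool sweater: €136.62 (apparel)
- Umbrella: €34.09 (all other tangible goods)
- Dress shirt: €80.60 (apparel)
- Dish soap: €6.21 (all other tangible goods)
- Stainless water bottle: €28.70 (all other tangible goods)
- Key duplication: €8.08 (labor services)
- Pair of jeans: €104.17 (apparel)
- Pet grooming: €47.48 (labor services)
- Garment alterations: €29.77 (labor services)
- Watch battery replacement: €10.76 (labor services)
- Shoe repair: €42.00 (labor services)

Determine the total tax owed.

€4.66

Wool sweater €136.62: apparel → 0% → €0.00
Umbrella €34.09: all other tangible goods → 6.75% → €2.30
Dress shirt €80.60: apparel → 0% → €0.00
Dish soap €6.21: all other tangible goods → 6.75% → €0.42
Stainless water bottle €28.70: all other tangible goods → 6.75% → €1.94
Key duplication €8.08: labor services, buyer-exempt → 0% → €0.00
Pair of jeans €104.17: apparel → 0% → €0.00
Pet grooming €47.48: labor services, buyer-exempt → 0% → €0.00
Garment alterations €29.77: labor services, buyer-exempt → 0% → €0.00
Watch battery replacement €10.76: labor services, buyer-exempt → 0% → €0.00
Shoe repair €42.00: labor services, buyer-exempt → 0% → €0.00
Total tax = €2.30 + €0.42 + €1.94 = €4.66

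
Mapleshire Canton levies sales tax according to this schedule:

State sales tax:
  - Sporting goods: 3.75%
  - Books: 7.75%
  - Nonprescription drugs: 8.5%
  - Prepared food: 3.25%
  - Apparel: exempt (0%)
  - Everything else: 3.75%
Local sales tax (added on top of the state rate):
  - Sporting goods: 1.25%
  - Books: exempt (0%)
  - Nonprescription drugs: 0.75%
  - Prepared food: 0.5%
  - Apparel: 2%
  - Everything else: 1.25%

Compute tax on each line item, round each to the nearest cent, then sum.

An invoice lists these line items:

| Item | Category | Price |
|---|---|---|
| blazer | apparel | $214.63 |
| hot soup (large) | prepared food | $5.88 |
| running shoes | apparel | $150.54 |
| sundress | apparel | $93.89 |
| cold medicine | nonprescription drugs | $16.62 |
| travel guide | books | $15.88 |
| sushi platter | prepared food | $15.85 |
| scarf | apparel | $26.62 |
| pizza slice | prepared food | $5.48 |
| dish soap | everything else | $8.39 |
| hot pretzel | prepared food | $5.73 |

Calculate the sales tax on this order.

Blazer $214.63: apparel → 0% + 2% local = 2% → $4.29
Hot soup (large) $5.88: prepared food → 3.25% + 0.5% local = 3.75% → $0.22
Running shoes $150.54: apparel → 0% + 2% local = 2% → $3.01
Sundress $93.89: apparel → 0% + 2% local = 2% → $1.88
Cold medicine $16.62: nonprescription drugs → 8.5% + 0.75% local = 9.25% → $1.54
Travel guide $15.88: books → 7.75% + 0% local = 7.75% → $1.23
Sushi platter $15.85: prepared food → 3.25% + 0.5% local = 3.75% → $0.59
Scarf $26.62: apparel → 0% + 2% local = 2% → $0.53
Pizza slice $5.48: prepared food → 3.25% + 0.5% local = 3.75% → $0.21
Dish soap $8.39: everything else → 3.75% + 1.25% local = 5% → $0.42
Hot pretzel $5.73: prepared food → 3.25% + 0.5% local = 3.75% → $0.21
Total tax = $4.29 + $0.22 + $3.01 + $1.88 + $1.54 + $1.23 + $0.59 + $0.53 + $0.21 + $0.42 + $0.21 = $14.13

$14.13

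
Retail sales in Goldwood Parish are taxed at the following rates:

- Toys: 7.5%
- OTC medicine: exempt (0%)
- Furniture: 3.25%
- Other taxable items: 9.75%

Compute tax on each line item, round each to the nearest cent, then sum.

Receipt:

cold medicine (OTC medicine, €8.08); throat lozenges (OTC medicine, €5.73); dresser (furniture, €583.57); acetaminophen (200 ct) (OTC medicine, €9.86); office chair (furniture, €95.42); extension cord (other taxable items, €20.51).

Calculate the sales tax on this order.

Cold medicine €8.08: OTC medicine → 0% → €0.00
Throat lozenges €5.73: OTC medicine → 0% → €0.00
Dresser €583.57: furniture → 3.25% → €18.97
Acetaminophen (200 ct) €9.86: OTC medicine → 0% → €0.00
Office chair €95.42: furniture → 3.25% → €3.10
Extension cord €20.51: other taxable items → 9.75% → €2.00
Total tax = €18.97 + €3.10 + €2.00 = €24.07

€24.07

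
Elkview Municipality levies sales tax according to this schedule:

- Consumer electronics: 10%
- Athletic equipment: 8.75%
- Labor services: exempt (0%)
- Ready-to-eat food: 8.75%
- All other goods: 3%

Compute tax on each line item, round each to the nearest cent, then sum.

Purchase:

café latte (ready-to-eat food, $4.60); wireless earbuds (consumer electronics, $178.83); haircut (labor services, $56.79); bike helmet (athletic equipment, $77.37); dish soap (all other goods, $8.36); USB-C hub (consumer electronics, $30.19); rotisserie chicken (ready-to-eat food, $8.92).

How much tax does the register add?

Café latte $4.60: ready-to-eat food → 8.75% → $0.40
Wireless earbuds $178.83: consumer electronics → 10% → $17.88
Haircut $56.79: labor services → 0% → $0.00
Bike helmet $77.37: athletic equipment → 8.75% → $6.77
Dish soap $8.36: all other goods → 3% → $0.25
USB-C hub $30.19: consumer electronics → 10% → $3.02
Rotisserie chicken $8.92: ready-to-eat food → 8.75% → $0.78
Total tax = $0.40 + $17.88 + $6.77 + $0.25 + $3.02 + $0.78 = $29.10

$29.10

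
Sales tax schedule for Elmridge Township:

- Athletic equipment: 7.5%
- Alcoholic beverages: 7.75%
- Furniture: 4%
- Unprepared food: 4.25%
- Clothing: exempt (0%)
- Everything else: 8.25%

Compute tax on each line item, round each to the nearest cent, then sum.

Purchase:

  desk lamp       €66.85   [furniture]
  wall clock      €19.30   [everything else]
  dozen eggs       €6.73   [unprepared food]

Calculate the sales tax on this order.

€4.55

Desk lamp €66.85: furniture → 4% → €2.67
Wall clock €19.30: everything else → 8.25% → €1.59
Dozen eggs €6.73: unprepared food → 4.25% → €0.29
Total tax = €2.67 + €1.59 + €0.29 = €4.55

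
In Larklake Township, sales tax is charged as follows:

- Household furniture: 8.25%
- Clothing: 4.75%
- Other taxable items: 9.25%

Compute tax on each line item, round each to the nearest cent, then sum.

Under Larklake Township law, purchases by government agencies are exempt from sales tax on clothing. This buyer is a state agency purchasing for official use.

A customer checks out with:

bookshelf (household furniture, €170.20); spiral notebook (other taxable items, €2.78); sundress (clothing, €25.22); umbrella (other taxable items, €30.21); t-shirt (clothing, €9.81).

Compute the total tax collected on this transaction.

€17.09

Bookshelf €170.20: household furniture → 8.25% → €14.04
Spiral notebook €2.78: other taxable items → 9.25% → €0.26
Sundress €25.22: clothing, buyer-exempt → 0% → €0.00
Umbrella €30.21: other taxable items → 9.25% → €2.79
T-shirt €9.81: clothing, buyer-exempt → 0% → €0.00
Total tax = €14.04 + €0.26 + €2.79 = €17.09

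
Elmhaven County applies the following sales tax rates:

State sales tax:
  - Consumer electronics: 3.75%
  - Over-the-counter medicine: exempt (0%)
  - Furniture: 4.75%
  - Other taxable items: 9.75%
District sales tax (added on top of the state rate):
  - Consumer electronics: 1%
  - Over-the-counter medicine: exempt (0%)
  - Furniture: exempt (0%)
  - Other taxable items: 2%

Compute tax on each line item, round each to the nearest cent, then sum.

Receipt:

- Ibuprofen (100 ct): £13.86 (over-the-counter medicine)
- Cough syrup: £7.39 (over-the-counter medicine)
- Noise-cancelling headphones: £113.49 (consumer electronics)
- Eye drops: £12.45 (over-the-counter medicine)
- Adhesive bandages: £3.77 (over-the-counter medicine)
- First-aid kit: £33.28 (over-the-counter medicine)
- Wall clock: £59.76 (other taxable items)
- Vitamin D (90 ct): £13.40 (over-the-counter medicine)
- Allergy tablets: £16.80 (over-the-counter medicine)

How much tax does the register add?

Ibuprofen (100 ct) £13.86: over-the-counter medicine → 0% + 0% district = 0% → £0.00
Cough syrup £7.39: over-the-counter medicine → 0% + 0% district = 0% → £0.00
Noise-cancelling headphones £113.49: consumer electronics → 3.75% + 1% district = 4.75% → £5.39
Eye drops £12.45: over-the-counter medicine → 0% + 0% district = 0% → £0.00
Adhesive bandages £3.77: over-the-counter medicine → 0% + 0% district = 0% → £0.00
First-aid kit £33.28: over-the-counter medicine → 0% + 0% district = 0% → £0.00
Wall clock £59.76: other taxable items → 9.75% + 2% district = 11.75% → £7.02
Vitamin D (90 ct) £13.40: over-the-counter medicine → 0% + 0% district = 0% → £0.00
Allergy tablets £16.80: over-the-counter medicine → 0% + 0% district = 0% → £0.00
Total tax = £5.39 + £7.02 = £12.41

£12.41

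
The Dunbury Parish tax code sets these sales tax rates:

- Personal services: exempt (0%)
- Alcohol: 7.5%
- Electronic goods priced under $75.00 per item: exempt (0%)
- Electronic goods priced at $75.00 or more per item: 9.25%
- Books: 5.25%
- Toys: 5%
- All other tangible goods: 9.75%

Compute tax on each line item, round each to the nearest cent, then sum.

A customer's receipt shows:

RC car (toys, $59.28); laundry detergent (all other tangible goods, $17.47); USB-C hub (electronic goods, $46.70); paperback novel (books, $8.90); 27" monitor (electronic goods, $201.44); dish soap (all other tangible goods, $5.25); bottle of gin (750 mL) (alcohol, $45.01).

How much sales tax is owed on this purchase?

RC car $59.28: toys → 5% → $2.96
Laundry detergent $17.47: all other tangible goods → 9.75% → $1.70
USB-C hub $46.70: electronic goods, under $75.00 → 0% → $0.00
Paperback novel $8.90: books → 5.25% → $0.47
27" monitor $201.44: electronic goods, $75.00 or more → 9.25% → $18.63
Dish soap $5.25: all other tangible goods → 9.75% → $0.51
Bottle of gin (750 mL) $45.01: alcohol → 7.5% → $3.38
Total tax = $2.96 + $1.70 + $0.47 + $18.63 + $0.51 + $3.38 = $27.65

$27.65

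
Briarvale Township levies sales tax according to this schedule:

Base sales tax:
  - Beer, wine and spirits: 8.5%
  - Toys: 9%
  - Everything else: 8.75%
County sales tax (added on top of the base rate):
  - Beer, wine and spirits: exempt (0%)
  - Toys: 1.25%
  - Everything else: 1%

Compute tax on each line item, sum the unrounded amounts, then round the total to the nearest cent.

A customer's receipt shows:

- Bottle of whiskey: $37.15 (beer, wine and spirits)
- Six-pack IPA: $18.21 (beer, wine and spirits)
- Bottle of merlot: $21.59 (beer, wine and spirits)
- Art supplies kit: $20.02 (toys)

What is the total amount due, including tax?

Bottle of whiskey $37.15: beer, wine and spirits → 8.5% + 0% county = 8.5% → $3.15775
Six-pack IPA $18.21: beer, wine and spirits → 8.5% + 0% county = 8.5% → $1.54785
Bottle of merlot $21.59: beer, wine and spirits → 8.5% + 0% county = 8.5% → $1.83515
Art supplies kit $20.02: toys → 9% + 1.25% county = 10.25% → $2.05205
Subtotal = $96.97; unrounded tax = $8.5928 → $8.59; total due = $105.56

$105.56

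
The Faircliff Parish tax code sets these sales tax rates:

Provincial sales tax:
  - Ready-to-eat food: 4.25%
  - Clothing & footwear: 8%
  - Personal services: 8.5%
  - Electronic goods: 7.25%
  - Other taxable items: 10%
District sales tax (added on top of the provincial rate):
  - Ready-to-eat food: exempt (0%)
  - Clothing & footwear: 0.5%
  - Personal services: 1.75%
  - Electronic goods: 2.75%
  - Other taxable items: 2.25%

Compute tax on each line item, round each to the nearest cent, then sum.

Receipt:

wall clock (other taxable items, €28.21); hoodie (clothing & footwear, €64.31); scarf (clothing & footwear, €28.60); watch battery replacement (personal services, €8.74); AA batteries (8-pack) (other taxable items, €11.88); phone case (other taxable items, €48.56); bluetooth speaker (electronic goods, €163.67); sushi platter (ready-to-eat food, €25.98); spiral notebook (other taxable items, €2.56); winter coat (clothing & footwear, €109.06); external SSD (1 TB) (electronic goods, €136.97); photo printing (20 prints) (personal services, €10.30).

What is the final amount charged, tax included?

Wall clock €28.21: other taxable items → 10% + 2.25% district = 12.25% → €3.46
Hoodie €64.31: clothing & footwear → 8% + 0.5% district = 8.5% → €5.47
Scarf €28.60: clothing & footwear → 8% + 0.5% district = 8.5% → €2.43
Watch battery replacement €8.74: personal services → 8.5% + 1.75% district = 10.25% → €0.90
AA batteries (8-pack) €11.88: other taxable items → 10% + 2.25% district = 12.25% → €1.46
Phone case €48.56: other taxable items → 10% + 2.25% district = 12.25% → €5.95
Bluetooth speaker €163.67: electronic goods → 7.25% + 2.75% district = 10% → €16.37
Sushi platter €25.98: ready-to-eat food → 4.25% + 0% district = 4.25% → €1.10
Spiral notebook €2.56: other taxable items → 10% + 2.25% district = 12.25% → €0.31
Winter coat €109.06: clothing & footwear → 8% + 0.5% district = 8.5% → €9.27
External SSD (1 TB) €136.97: electronic goods → 7.25% + 2.75% district = 10% → €13.70
Photo printing (20 prints) €10.30: personal services → 8.5% + 1.75% district = 10.25% → €1.06
Subtotal = €638.84; tax = €61.48; total due = €700.32

€700.32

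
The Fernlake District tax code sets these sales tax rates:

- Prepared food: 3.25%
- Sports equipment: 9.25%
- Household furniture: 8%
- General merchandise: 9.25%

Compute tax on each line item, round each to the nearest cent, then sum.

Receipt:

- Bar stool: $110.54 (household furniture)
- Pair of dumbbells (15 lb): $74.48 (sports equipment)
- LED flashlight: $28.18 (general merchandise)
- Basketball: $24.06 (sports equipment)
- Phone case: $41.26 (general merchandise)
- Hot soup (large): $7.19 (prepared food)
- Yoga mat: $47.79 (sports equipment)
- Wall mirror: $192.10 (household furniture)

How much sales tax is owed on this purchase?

$44.41

Bar stool $110.54: household furniture → 8% → $8.84
Pair of dumbbells (15 lb) $74.48: sports equipment → 9.25% → $6.89
LED flashlight $28.18: general merchandise → 9.25% → $2.61
Basketball $24.06: sports equipment → 9.25% → $2.23
Phone case $41.26: general merchandise → 9.25% → $3.82
Hot soup (large) $7.19: prepared food → 3.25% → $0.23
Yoga mat $47.79: sports equipment → 9.25% → $4.42
Wall mirror $192.10: household furniture → 8% → $15.37
Total tax = $8.84 + $6.89 + $2.61 + $2.23 + $3.82 + $0.23 + $4.42 + $15.37 = $44.41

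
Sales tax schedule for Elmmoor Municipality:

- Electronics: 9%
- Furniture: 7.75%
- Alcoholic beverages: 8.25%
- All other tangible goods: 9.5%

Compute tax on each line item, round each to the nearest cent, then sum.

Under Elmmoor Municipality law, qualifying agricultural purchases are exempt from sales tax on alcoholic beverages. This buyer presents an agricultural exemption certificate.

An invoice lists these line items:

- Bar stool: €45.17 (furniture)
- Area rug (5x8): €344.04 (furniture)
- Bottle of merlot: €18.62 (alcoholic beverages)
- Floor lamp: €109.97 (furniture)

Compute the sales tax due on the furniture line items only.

€38.68

Bar stool €45.17: furniture → 7.75% → €3.50
Area rug (5x8) €344.04: furniture → 7.75% → €26.66
Floor lamp €109.97: furniture → 7.75% → €8.52
Tax on furniture = €3.50 + €26.66 + €8.52 = €38.68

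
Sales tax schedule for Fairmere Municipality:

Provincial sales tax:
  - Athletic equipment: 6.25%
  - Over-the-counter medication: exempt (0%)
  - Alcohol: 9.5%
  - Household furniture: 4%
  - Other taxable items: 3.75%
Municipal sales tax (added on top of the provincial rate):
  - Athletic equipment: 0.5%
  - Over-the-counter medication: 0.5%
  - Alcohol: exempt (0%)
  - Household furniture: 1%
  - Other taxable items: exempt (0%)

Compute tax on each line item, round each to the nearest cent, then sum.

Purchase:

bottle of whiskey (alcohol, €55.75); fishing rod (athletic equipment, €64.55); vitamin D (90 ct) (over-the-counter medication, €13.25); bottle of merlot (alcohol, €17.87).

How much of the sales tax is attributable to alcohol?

€7.00

Bottle of whiskey €55.75: alcohol → 9.5% + 0% municipal = 9.5% → €5.30
Bottle of merlot €17.87: alcohol → 9.5% + 0% municipal = 9.5% → €1.70
Tax on alcohol = €5.30 + €1.70 = €7.00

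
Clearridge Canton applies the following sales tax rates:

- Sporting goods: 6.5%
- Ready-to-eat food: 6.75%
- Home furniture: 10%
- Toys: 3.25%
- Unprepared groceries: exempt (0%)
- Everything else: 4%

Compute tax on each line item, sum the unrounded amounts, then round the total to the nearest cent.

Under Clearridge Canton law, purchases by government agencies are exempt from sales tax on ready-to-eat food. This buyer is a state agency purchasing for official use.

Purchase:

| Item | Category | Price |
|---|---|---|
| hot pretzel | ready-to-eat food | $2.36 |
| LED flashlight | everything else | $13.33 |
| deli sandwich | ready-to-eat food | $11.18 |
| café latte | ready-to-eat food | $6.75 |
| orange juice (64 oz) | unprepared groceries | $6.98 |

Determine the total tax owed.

$0.53

Hot pretzel $2.36: ready-to-eat food, buyer-exempt → 0% → $0.00
LED flashlight $13.33: everything else → 4% → $0.5332
Deli sandwich $11.18: ready-to-eat food, buyer-exempt → 0% → $0.00
Café latte $6.75: ready-to-eat food, buyer-exempt → 0% → $0.00
Orange juice (64 oz) $6.98: unprepared groceries → 0% → $0.00
Unrounded tax sum = $0.5332 → $0.53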